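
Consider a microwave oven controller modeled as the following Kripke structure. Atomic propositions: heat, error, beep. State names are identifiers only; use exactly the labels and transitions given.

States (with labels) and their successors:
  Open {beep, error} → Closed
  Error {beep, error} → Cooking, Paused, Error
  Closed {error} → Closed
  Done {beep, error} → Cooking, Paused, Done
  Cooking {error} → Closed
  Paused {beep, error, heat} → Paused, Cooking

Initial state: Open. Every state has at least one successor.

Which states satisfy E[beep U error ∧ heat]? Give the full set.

States satisfying beep: {Open, Error, Done, Paused}.
States satisfying error ∧ heat: {Paused}.
States satisfying E[beep U error ∧ heat]: {Error, Done, Paused}.

{Error, Done, Paused}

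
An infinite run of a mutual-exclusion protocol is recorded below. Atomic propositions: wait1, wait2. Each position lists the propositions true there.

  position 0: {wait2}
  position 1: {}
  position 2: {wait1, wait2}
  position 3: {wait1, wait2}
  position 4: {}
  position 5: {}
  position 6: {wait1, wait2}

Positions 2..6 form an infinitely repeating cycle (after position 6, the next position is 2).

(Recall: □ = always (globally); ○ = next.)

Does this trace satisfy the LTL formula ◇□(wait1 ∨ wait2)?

□(wait1 ∨ wait2) is false at every position 0..6, so it never becomes true and ◇□(wait1 ∨ wait2) fails.

Does not hold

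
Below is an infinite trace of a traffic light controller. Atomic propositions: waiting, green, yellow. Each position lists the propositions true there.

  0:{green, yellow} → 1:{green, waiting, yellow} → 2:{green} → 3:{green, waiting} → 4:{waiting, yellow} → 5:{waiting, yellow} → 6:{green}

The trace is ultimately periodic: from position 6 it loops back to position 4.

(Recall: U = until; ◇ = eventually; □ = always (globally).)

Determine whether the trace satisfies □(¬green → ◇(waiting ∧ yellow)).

¬green → ◇(waiting ∧ yellow) holds at every position 0..6, and those are all positions ever visited, so □(¬green → ◇(waiting ∧ yellow)) holds.
Positions where ¬green holds: 4, 5.
Check ◇(waiting ∧ yellow) at each: 4→ok, 5→ok.

Holds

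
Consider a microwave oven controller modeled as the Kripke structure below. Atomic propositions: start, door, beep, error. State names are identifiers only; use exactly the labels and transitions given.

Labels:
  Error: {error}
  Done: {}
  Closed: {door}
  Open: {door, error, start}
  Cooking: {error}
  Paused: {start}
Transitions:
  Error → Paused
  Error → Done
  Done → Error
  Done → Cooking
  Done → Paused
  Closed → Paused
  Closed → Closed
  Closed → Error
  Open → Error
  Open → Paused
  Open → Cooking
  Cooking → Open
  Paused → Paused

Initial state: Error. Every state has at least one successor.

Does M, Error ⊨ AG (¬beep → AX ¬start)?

No

States satisfying ¬beep → AX ¬start: ∅.
States satisfying AG (¬beep → AX ¬start): ∅.
Cooking is reachable from Error and violates ¬beep → AX ¬start, so AG fails at Error.
Error ∉ Sat(AG (¬beep → AX ¬start)).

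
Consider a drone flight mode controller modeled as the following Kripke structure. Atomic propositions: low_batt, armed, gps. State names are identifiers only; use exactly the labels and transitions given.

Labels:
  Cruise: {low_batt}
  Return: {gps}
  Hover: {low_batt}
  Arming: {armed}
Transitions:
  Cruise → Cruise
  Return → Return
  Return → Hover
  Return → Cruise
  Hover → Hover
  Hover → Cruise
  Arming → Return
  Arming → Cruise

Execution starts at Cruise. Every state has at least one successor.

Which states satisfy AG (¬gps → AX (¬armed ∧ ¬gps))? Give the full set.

States satisfying ¬gps → AX (¬armed ∧ ¬gps): {Cruise, Return, Hover}.
States satisfying AG (¬gps → AX (¬armed ∧ ¬gps)): {Cruise, Return, Hover}.

{Cruise, Return, Hover}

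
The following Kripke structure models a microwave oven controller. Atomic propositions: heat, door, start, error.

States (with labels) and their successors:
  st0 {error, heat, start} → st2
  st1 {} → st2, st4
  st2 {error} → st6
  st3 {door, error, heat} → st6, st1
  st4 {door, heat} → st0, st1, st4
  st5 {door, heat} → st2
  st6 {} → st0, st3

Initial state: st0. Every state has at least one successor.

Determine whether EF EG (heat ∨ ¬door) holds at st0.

States satisfying EG (heat ∨ ¬door): {st0, st1, st2, st3, st4, st5, st6}.
States satisfying EF EG (heat ∨ ¬door): {st0, st1, st2, st3, st4, st5, st6}.
Some path from st0 reaches a state where EG (heat ∨ ¬door) holds.
st0 ∈ Sat(EF EG (heat ∨ ¬door)).

Yes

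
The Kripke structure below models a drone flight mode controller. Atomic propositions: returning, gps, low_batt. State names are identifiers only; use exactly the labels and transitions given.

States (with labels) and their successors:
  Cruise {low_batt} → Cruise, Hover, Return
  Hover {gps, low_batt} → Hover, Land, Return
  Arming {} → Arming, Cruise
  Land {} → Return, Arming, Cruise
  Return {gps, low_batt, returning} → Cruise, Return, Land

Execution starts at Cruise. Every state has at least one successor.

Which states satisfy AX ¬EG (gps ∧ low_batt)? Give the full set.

States satisfying ¬EG (gps ∧ low_batt): {Cruise, Arming, Land}.
States satisfying AX ¬EG (gps ∧ low_batt): {Arming}.

{Arming}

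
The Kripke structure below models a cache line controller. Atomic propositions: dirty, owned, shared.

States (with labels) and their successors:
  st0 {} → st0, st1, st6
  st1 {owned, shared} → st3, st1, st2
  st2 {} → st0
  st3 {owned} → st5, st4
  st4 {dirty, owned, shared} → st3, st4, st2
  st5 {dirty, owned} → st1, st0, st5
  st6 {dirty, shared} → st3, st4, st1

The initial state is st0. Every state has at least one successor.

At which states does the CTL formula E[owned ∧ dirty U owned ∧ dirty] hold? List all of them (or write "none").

{st4, st5}

States satisfying owned ∧ dirty: {st4, st5}.
States satisfying E[owned ∧ dirty U owned ∧ dirty]: {st4, st5}.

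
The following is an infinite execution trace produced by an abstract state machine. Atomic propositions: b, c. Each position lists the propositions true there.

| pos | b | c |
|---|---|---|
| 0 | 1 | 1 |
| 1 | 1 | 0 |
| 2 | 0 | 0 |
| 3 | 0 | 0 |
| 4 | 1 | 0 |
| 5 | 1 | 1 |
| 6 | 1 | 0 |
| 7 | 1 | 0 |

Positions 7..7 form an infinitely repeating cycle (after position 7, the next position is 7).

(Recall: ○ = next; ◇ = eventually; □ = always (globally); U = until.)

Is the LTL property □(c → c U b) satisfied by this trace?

c → c U b holds at every position 0..7, and those are all positions ever visited, so □(c → c U b) holds.
Positions where c holds: 0, 5.
Check c U b at each: 0→ok, 5→ok.

Satisfied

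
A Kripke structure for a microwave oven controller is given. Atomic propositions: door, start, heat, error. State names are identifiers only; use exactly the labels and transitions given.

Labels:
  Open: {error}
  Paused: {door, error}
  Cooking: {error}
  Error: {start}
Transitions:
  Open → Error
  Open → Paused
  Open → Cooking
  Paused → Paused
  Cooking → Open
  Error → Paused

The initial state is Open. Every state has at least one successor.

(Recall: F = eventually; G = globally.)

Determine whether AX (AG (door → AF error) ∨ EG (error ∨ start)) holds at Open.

Satisfied

States satisfying AG (door → AF error) ∨ EG (error ∨ start): {Open, Paused, Cooking, Error}.
States satisfying AX (AG (door → AF error) ∨ EG (error ∨ start)): {Open, Paused, Cooking, Error}.
Open ∈ Sat(AX (AG (door → AF error) ∨ EG (error ∨ start))).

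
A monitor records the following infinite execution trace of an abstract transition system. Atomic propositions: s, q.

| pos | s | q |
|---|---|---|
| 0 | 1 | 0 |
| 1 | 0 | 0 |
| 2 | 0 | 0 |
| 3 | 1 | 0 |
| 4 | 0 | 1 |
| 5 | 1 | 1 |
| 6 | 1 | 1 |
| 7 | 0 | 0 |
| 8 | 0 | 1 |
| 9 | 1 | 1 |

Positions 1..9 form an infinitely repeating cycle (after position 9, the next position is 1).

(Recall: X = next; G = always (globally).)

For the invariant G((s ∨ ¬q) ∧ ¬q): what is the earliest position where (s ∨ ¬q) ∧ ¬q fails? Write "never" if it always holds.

Check (s ∨ ¬q) ∧ ¬q at each position in order: 0 ✓, 1 ✓, 2 ✓, 3 ✓.
At position 4 the labels are {q}, so (s ∨ ¬q) ∧ ¬q is false there. This is the first violation.

4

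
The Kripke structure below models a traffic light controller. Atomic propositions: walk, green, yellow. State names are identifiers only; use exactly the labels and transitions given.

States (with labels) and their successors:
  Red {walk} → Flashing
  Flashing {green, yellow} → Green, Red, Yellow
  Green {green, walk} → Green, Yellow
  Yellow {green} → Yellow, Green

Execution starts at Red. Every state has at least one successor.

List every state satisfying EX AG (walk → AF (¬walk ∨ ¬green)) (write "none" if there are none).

States satisfying AG (walk → AF (¬walk ∨ ¬green)): ∅.
States satisfying EX AG (walk → AF (¬walk ∨ ¬green)): ∅.

none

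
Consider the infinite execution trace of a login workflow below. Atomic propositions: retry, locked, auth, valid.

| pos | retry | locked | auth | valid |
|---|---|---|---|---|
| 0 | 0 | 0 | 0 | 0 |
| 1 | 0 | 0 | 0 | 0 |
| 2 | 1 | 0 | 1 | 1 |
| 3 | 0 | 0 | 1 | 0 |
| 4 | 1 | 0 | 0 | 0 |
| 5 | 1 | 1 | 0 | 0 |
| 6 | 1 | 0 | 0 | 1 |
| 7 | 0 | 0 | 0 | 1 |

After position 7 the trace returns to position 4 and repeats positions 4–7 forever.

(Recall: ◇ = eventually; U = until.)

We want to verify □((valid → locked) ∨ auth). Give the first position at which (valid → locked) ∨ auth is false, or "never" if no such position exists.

Check (valid → locked) ∨ auth at each position in order: 0 ✓, 1 ✓, 2 ✓, 3 ✓, 4 ✓, 5 ✓.
At position 6 the labels are {retry, valid}, so (valid → locked) ∨ auth is false there. This is the first violation.

6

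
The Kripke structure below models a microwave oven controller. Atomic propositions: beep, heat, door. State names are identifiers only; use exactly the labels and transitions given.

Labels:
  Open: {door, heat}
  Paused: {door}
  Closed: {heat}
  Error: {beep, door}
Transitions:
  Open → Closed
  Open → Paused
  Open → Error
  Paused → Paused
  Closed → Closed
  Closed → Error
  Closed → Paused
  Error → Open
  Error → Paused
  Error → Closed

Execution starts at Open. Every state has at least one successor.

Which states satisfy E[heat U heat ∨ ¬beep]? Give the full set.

{Open, Paused, Closed}

States satisfying heat: {Open, Closed}.
States satisfying heat ∨ ¬beep: {Open, Paused, Closed}.
States satisfying E[heat U heat ∨ ¬beep]: {Open, Paused, Closed}.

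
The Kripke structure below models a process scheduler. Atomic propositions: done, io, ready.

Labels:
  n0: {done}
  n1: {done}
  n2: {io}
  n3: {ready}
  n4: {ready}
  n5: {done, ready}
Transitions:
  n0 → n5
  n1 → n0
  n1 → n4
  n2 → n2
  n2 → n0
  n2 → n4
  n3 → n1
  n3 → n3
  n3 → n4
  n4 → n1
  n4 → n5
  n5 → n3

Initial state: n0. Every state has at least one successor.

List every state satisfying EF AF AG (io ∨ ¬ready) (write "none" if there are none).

States satisfying AF AG (io ∨ ¬ready): ∅.
States satisfying EF AF AG (io ∨ ¬ready): ∅.

none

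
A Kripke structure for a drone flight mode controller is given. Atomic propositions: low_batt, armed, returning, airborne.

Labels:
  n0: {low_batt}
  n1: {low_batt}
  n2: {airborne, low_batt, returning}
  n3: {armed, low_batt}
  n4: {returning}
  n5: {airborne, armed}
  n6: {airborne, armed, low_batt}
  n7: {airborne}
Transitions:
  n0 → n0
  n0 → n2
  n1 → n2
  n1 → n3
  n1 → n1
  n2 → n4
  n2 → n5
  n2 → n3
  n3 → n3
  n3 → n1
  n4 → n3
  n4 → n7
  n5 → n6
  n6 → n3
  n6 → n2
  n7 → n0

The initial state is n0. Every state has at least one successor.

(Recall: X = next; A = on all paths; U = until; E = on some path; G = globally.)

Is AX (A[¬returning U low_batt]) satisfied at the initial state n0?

Satisfied

States satisfying A[¬returning U low_batt]: {n0, n1, n2, n3, n5, n6, n7}.
States satisfying AX (A[¬returning U low_batt]): {n0, n1, n3, n4, n5, n6, n7}.
n0 ∈ Sat(AX (A[¬returning U low_batt])).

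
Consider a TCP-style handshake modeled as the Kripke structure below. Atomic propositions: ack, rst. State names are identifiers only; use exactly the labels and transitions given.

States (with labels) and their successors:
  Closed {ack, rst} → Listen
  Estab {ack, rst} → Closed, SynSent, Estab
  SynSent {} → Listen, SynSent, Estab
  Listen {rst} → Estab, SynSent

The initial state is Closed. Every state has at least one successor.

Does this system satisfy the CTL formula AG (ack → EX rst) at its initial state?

States satisfying ack → EX rst: {Closed, Estab, SynSent, Listen}.
States satisfying AG (ack → EX rst): {Closed, Estab, SynSent, Listen}.
Every state reachable from Closed satisfies ack → EX rst.
Closed ∈ Sat(AG (ack → EX rst)).

Holds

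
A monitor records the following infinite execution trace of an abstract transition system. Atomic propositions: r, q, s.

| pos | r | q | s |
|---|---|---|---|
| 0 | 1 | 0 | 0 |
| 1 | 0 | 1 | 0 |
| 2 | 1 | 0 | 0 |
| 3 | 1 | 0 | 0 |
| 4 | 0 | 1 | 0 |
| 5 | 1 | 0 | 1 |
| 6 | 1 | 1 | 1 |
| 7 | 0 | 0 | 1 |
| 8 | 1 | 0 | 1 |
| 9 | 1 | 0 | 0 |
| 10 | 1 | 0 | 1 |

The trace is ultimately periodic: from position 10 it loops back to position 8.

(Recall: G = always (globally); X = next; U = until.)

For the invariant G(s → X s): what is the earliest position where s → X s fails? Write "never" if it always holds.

Check s → X s at each position in order: 0 ✓, 1 ✓, 2 ✓, 3 ✓, 4 ✓, 5 ✓, 6 ✓, 7 ✓.
At position 8 the labels are {r, s} and the next position 9 has {r}, so s → X s is false there. This is the first violation.

8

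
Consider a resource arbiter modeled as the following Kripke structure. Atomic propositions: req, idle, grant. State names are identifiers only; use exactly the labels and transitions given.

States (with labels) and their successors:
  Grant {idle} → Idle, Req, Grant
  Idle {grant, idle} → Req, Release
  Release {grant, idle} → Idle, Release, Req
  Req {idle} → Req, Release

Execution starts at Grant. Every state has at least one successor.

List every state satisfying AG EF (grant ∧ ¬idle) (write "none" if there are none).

none

States satisfying EF (grant ∧ ¬idle): ∅.
States satisfying AG EF (grant ∧ ¬idle): ∅.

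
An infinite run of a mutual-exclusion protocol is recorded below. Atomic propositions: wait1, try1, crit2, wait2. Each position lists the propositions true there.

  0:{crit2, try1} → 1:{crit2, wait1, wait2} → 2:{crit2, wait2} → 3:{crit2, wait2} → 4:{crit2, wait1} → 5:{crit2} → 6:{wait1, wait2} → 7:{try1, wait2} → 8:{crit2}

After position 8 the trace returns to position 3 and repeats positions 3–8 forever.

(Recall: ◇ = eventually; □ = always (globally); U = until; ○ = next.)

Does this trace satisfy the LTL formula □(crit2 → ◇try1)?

crit2 → ◇try1 holds at every position 0..8, and those are all positions ever visited, so □(crit2 → ◇try1) holds.
Positions where crit2 holds: 0, 1, 2, 3, 4, 5, 8.
Check ◇try1 at each: 0→ok, 1→ok, 2→ok, 3→ok, 4→ok, 5→ok, 8→ok.

Yes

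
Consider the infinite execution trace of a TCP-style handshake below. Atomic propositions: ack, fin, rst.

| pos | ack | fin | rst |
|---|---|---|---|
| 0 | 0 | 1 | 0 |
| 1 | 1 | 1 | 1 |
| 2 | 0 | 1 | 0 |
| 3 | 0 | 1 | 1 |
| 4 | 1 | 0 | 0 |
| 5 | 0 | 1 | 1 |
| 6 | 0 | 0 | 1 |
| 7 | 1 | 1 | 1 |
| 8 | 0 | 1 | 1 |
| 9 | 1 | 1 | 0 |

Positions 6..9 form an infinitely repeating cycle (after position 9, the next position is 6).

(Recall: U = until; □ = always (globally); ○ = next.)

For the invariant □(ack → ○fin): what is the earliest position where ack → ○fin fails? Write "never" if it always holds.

Check ack → ○fin at each position in order: 0 ✓, 1 ✓, 2 ✓, 3 ✓, 4 ✓, 5 ✓, 6 ✓, 7 ✓, 8 ✓.
At position 9 the labels are {ack, fin} and the next position 6 has {rst}, so ack → ○fin is false there. This is the first violation.

9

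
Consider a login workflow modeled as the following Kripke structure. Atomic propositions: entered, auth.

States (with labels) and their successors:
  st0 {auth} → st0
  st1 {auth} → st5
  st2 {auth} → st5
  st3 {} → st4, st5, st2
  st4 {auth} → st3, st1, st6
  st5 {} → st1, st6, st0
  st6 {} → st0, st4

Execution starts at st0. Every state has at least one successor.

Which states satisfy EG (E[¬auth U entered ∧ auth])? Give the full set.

none

States satisfying E[¬auth U entered ∧ auth]: ∅.
States satisfying EG (E[¬auth U entered ∧ auth]): ∅.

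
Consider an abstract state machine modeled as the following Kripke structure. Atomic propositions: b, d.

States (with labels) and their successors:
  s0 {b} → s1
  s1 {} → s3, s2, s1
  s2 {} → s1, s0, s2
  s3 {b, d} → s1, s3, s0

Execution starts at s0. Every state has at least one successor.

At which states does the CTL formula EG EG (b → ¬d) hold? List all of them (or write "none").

{s0, s1, s2}

States satisfying EG (b → ¬d): {s0, s1, s2}.
States satisfying EG EG (b → ¬d): {s0, s1, s2}.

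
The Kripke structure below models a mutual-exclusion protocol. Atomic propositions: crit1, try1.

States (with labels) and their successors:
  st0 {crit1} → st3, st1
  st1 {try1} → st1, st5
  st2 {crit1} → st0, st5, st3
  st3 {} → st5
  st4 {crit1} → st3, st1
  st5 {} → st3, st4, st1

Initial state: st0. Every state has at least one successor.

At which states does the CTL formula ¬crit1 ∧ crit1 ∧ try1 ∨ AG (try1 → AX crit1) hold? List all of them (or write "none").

States satisfying ¬crit1: {st1, st3, st5}.
States satisfying crit1 ∧ try1: ∅.
States satisfying ¬crit1 ∧ crit1 ∧ try1: ∅.
States satisfying try1 → AX crit1: {st0, st2, st3, st4, st5}.
States satisfying AG (try1 → AX crit1): ∅.
States satisfying ¬crit1 ∧ crit1 ∧ try1 ∨ AG (try1 → AX crit1): ∅.

none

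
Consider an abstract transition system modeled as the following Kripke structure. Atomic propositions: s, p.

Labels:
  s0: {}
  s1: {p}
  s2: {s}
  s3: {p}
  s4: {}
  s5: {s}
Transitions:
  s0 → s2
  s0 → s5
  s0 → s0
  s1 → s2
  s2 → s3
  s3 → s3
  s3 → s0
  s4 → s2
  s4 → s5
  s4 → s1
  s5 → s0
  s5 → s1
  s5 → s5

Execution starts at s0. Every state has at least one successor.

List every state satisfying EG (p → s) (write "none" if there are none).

States satisfying p → s: {s0, s2, s4, s5}.
States satisfying EG (p → s): {s0, s4, s5}.

{s0, s4, s5}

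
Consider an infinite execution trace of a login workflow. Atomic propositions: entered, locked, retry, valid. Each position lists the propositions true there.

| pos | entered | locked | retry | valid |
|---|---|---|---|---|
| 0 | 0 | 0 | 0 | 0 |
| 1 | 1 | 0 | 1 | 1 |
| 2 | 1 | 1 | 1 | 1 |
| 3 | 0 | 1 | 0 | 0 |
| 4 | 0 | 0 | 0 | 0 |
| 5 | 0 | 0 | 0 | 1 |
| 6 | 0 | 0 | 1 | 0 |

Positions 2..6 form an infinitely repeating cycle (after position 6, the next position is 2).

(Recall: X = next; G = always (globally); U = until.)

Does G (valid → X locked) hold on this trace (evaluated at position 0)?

Violated

valid → X locked must hold at every position from 0 onward. It fails at position 5, so G (valid → X locked) is false.
Positions where valid holds: 1, 2, 5.
Check X locked at each: 1→ok, 2→ok, 5→fails.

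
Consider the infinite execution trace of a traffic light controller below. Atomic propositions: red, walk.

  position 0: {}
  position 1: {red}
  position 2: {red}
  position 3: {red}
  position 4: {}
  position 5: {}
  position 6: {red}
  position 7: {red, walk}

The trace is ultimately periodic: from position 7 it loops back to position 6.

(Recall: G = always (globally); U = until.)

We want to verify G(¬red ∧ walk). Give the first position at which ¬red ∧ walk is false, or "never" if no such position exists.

At position 0 the labels are {}, so ¬red ∧ walk is false there. This is the first violation.

0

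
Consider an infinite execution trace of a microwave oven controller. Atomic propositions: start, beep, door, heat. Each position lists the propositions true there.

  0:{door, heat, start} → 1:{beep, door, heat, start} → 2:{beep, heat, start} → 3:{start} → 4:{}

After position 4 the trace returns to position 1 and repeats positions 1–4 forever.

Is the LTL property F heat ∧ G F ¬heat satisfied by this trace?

Holds

heat holds at position 0, which is reachable from 0, so F heat holds.
F ¬heat holds at every position 0..4, and those are all positions ever visited, so G F ¬heat holds.
At position 0: F heat is true; G F ¬heat is true; so F heat ∧ G F ¬heat is true.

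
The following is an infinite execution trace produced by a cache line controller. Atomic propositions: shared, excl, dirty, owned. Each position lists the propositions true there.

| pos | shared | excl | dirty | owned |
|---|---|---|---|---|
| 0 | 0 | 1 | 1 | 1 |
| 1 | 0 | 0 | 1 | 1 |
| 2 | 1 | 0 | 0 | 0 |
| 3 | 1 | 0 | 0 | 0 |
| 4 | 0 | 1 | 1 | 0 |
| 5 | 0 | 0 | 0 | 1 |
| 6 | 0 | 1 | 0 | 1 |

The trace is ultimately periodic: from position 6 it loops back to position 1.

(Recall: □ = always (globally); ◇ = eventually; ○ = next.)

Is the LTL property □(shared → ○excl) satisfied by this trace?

shared → ○excl must hold at every position from 0 onward. It fails at position 2, so □(shared → ○excl) is false.
Positions where shared holds: 2, 3.
Check ○excl at each: 2→fails, 3→ok.

Does not hold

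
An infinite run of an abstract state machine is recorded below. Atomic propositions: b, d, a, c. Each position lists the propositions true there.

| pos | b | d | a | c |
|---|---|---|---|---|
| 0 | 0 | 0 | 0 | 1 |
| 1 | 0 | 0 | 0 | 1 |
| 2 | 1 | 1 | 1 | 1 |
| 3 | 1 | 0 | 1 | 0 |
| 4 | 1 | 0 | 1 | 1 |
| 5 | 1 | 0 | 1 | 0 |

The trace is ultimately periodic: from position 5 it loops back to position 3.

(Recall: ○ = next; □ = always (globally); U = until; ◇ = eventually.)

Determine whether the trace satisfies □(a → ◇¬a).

Violated

a → ◇¬a must hold at every position from 0 onward. It fails at position 2, so □(a → ◇¬a) is false.
Positions where a holds: 2, 3, 4, 5.
Check ◇¬a at each: 2→fails, 3→fails, 4→fails, 5→fails.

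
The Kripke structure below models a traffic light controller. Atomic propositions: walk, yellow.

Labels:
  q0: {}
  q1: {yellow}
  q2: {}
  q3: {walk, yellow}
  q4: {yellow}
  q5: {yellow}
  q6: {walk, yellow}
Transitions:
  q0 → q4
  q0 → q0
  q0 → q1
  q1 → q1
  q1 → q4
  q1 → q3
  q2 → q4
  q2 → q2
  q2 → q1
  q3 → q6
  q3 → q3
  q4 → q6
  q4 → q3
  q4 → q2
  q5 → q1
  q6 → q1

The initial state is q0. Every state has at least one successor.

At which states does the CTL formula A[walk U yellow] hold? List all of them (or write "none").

{q1, q3, q4, q5, q6}

States satisfying walk: {q3, q6}.
States satisfying yellow: {q1, q3, q4, q5, q6}.
States satisfying A[walk U yellow]: {q1, q3, q4, q5, q6}.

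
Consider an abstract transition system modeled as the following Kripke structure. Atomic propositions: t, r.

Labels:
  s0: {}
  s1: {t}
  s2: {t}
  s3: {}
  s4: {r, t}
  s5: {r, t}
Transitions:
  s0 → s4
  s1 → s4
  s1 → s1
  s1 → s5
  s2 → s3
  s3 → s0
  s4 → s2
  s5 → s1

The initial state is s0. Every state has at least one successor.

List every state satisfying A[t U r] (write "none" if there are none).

{s4, s5}

States satisfying t: {s1, s2, s4, s5}.
States satisfying r: {s4, s5}.
States satisfying A[t U r]: {s4, s5}.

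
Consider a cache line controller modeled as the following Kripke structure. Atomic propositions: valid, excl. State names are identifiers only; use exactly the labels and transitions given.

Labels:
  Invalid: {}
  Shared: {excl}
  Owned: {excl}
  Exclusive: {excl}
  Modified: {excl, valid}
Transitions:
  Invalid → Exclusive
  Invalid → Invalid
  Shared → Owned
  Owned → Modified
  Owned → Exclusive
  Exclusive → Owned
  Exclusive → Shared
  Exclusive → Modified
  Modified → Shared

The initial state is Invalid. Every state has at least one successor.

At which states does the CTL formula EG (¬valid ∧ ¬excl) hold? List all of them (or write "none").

{Invalid}

States satisfying ¬valid ∧ ¬excl: {Invalid}.
States satisfying EG (¬valid ∧ ¬excl): {Invalid}.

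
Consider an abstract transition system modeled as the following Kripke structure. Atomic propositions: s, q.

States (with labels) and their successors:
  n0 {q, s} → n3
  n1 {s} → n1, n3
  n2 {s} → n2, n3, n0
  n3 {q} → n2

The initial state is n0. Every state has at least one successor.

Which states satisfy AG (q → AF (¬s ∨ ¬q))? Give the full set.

States satisfying q → AF (¬s ∨ ¬q): {n0, n1, n2, n3}.
States satisfying AG (q → AF (¬s ∨ ¬q)): {n0, n1, n2, n3}.

{n0, n1, n2, n3}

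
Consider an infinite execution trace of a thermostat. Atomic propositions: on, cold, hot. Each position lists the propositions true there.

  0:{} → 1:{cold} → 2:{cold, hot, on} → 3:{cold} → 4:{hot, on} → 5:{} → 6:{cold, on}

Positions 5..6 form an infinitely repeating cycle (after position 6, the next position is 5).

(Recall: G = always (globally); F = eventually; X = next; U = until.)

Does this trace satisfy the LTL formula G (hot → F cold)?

Holds

hot → F cold holds at every position 0..6, and those are all positions ever visited, so G (hot → F cold) holds.
Positions where hot holds: 2, 4.
Check F cold at each: 2→ok, 4→ok.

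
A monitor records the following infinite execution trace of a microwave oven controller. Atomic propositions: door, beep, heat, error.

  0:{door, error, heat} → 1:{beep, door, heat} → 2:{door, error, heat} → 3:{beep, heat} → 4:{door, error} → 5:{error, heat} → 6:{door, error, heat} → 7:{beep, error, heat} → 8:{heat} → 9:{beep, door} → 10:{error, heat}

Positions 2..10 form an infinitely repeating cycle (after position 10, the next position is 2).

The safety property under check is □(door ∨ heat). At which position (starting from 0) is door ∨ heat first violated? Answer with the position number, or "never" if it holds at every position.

door ∨ heat holds at every position 0..10, and those are all the positions the trace ever visits, so the invariant □(door ∨ heat) is never violated.

never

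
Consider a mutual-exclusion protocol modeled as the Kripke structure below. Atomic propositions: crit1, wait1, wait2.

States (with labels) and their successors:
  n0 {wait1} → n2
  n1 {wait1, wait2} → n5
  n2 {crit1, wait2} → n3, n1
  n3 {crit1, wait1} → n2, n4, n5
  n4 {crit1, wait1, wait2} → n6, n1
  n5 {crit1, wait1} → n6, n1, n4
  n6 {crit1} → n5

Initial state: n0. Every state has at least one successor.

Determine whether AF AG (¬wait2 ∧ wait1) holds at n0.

Does not hold

States satisfying AG (¬wait2 ∧ wait1): ∅.
States satisfying AF AG (¬wait2 ∧ wait1): ∅.
There is a path from n0 along which AG (¬wait2 ∧ wait1) never holds.
n0 ∉ Sat(AF AG (¬wait2 ∧ wait1)).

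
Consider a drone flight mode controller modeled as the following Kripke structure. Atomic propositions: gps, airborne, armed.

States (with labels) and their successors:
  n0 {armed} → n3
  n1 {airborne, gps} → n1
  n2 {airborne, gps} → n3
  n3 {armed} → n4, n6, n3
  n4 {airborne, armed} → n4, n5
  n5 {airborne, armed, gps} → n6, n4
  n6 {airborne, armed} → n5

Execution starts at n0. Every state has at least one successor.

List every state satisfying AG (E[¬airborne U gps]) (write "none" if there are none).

{n1}

States satisfying E[¬airborne U gps]: {n1, n2, n5}.
States satisfying AG (E[¬airborne U gps]): {n1}.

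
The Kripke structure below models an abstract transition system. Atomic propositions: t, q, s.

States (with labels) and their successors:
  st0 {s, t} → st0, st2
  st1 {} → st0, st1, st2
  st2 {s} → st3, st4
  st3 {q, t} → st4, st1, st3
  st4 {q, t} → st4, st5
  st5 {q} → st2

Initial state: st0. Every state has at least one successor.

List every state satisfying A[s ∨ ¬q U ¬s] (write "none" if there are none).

{st1, st2, st3, st4, st5}

States satisfying s ∨ ¬q: {st0, st1, st2}.
States satisfying ¬s: {st1, st3, st4, st5}.
States satisfying A[s ∨ ¬q U ¬s]: {st1, st2, st3, st4, st5}.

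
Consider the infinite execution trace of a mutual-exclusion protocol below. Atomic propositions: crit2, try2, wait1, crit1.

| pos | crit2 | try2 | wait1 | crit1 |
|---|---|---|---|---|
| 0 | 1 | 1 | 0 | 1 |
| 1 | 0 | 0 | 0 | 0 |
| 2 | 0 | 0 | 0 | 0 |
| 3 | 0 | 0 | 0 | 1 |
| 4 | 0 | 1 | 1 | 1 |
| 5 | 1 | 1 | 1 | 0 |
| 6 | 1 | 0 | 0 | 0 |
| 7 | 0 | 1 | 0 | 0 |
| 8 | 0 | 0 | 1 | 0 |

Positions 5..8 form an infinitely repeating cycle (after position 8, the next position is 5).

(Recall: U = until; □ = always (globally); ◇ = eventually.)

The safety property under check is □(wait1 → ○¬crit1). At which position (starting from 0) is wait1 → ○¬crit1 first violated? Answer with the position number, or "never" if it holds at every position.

wait1 → ○¬crit1 holds at every position 0..8, and those are all the positions the trace ever visits, so the invariant □(wait1 → ○¬crit1) is never violated.

never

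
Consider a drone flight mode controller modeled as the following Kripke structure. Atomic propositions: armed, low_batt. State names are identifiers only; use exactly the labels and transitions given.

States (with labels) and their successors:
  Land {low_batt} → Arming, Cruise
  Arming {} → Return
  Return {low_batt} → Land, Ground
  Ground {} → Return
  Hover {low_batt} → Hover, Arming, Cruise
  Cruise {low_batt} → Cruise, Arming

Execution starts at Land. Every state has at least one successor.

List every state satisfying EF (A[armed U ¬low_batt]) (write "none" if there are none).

States satisfying A[armed U ¬low_batt]: {Arming, Ground}.
States satisfying EF (A[armed U ¬low_batt]): {Land, Arming, Return, Ground, Hover, Cruise}.

{Land, Arming, Return, Ground, Hover, Cruise}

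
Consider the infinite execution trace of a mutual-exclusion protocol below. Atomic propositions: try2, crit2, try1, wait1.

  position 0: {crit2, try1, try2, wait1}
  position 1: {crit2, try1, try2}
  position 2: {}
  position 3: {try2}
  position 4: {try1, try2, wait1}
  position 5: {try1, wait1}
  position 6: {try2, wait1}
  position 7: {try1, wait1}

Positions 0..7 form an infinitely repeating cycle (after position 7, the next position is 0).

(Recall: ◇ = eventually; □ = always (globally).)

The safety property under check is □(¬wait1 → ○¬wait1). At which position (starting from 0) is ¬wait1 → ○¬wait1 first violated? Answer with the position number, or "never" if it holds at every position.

Check ¬wait1 → ○¬wait1 at each position in order: 0 ✓, 1 ✓, 2 ✓.
At position 3 the labels are {try2} and the next position 4 has {try1, try2, wait1}, so ¬wait1 → ○¬wait1 is false there. This is the first violation.

3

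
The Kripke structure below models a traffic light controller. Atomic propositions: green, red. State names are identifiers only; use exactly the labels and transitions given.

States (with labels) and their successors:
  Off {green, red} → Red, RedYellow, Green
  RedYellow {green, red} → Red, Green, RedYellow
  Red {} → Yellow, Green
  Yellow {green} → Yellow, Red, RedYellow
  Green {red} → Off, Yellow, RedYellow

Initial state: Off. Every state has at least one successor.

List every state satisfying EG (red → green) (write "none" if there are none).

States satisfying red → green: {Off, RedYellow, Red, Yellow}.
States satisfying EG (red → green): {Off, RedYellow, Red, Yellow}.

{Off, RedYellow, Red, Yellow}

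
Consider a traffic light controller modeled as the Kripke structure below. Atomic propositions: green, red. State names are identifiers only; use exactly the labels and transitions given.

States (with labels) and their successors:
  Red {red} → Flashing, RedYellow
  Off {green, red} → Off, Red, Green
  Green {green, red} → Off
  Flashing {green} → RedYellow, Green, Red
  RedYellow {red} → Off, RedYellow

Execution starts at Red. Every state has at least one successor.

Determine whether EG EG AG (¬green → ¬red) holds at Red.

Violated

States satisfying EG AG (¬green → ¬red): ∅.
States satisfying EG EG AG (¬green → ¬red): ∅.
No suitable path/successor from Red witnesses the formula.
Red ∉ Sat(EG EG AG (¬green → ¬red)).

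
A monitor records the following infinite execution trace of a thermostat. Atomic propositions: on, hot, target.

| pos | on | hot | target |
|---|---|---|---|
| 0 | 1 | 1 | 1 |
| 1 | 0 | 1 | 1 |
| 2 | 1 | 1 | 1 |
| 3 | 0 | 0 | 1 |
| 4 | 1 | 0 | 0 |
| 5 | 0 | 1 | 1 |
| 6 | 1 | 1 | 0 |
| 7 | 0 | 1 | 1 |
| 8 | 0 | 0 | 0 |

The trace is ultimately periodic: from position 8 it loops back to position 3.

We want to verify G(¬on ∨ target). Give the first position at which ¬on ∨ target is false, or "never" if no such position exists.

Check ¬on ∨ target at each position in order: 0 ✓, 1 ✓, 2 ✓, 3 ✓.
At position 4 the labels are {on}, so ¬on ∨ target is false there. This is the first violation.

4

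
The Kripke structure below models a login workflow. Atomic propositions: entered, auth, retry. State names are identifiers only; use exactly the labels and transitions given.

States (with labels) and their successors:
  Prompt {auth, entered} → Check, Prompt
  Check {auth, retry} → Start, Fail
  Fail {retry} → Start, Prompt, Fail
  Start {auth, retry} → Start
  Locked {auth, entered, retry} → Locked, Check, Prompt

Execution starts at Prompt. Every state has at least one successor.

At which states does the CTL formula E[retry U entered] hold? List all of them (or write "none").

{Prompt, Check, Fail, Locked}

States satisfying retry: {Check, Fail, Start, Locked}.
States satisfying entered: {Prompt, Locked}.
States satisfying E[retry U entered]: {Prompt, Check, Fail, Locked}.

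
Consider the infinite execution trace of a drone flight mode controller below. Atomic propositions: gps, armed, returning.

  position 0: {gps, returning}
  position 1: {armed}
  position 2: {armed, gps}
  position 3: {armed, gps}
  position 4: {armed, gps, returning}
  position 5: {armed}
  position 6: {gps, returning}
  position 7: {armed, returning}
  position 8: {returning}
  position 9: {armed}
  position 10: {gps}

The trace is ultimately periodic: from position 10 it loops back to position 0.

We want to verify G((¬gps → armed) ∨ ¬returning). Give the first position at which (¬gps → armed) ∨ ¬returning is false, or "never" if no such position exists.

Check (¬gps → armed) ∨ ¬returning at each position in order: 0 ✓, 1 ✓, 2 ✓, 3 ✓, 4 ✓, 5 ✓, 6 ✓, 7 ✓.
At position 8 the labels are {returning}, so (¬gps → armed) ∨ ¬returning is false there. This is the first violation.

8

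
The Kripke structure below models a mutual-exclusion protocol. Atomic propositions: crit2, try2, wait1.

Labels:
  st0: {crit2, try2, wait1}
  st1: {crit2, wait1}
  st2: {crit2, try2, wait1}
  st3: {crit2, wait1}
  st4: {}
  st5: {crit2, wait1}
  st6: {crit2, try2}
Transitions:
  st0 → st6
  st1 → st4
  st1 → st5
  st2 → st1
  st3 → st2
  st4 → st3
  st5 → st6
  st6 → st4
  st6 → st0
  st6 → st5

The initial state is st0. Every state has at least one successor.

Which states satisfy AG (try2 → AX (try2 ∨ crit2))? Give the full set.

none

States satisfying try2 → AX (try2 ∨ crit2): {st0, st1, st2, st3, st4, st5}.
States satisfying AG (try2 → AX (try2 ∨ crit2)): ∅.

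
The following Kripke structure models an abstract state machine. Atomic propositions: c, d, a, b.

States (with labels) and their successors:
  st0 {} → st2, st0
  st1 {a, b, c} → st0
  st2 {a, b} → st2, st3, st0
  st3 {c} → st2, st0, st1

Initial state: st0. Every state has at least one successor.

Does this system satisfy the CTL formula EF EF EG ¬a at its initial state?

Yes

States satisfying EF EG ¬a: {st0, st1, st2, st3}.
States satisfying EF EF EG ¬a: {st0, st1, st2, st3}.
Some path from st0 reaches a state where EF EG ¬a holds.
st0 ∈ Sat(EF EF EG ¬a).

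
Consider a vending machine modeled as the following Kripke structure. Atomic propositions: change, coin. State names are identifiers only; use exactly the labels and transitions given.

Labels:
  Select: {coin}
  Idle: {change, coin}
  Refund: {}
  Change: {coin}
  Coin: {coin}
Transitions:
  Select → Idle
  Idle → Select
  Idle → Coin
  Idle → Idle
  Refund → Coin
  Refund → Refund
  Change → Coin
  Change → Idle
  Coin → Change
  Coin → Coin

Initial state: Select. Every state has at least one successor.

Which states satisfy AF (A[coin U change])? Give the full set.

States satisfying A[coin U change]: {Select, Idle}.
States satisfying AF (A[coin U change]): {Select, Idle}.

{Select, Idle}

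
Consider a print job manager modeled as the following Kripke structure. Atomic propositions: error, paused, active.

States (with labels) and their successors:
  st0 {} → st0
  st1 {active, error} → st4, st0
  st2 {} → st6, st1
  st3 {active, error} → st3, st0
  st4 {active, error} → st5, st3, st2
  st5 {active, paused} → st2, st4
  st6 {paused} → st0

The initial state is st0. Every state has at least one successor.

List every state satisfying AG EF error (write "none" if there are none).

none

States satisfying EF error: {st1, st2, st3, st4, st5}.
States satisfying AG EF error: ∅.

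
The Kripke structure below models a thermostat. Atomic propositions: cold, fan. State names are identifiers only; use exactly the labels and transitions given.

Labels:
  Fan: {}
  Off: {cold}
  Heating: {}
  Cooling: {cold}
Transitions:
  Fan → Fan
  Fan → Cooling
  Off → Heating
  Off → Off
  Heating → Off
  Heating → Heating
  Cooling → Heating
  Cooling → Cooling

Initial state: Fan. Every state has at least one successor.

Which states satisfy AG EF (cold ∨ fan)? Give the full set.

{Fan, Off, Heating, Cooling}

States satisfying EF (cold ∨ fan): {Fan, Off, Heating, Cooling}.
States satisfying AG EF (cold ∨ fan): {Fan, Off, Heating, Cooling}.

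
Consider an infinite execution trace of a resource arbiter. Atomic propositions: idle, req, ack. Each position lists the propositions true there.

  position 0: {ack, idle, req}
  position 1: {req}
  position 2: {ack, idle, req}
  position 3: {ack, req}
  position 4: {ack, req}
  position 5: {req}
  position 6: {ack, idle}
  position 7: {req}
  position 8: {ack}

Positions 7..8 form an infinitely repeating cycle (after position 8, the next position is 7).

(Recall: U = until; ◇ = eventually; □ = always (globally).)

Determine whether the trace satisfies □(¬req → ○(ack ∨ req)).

Satisfied

¬req → ○(ack ∨ req) holds at every position 0..8, and those are all positions ever visited, so □(¬req → ○(ack ∨ req)) holds.
Positions where ¬req holds: 6, 8.
Check ○(ack ∨ req) at each: 6→ok, 8→ok.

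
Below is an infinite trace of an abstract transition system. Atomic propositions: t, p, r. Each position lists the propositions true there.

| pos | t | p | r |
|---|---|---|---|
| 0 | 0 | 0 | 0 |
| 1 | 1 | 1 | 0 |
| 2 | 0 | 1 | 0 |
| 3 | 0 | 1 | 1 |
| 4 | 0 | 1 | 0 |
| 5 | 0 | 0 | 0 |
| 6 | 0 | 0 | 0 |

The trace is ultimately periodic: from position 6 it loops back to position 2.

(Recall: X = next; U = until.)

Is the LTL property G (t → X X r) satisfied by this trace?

Satisfied

t → X X r holds at every position 0..6, and those are all positions ever visited, so G (t → X X r) holds.
Positions where t holds: 1.
Check X X r at each: 1→ok.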